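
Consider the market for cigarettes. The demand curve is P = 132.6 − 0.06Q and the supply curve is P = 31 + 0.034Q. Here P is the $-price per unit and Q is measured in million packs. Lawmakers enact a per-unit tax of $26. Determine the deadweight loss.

$3595.74 million

Competitive equilibrium: 132.6 − 0.06Q = 31 + 0.034Q → Q* = 1080.85106, P* = 67.74894.
With the tax, the buyer price exceeds the seller price by 26: (132.6 − 0.06Q) − (31 + 0.034Q) = 26 → Q' = 804.25532.
ΔQ = 1080.85106 − 804.25532 = 276.59574; the wedge equals the tax, 26.
Deadweight loss = ½ × 276.59574 × 26 = $3595.74 million.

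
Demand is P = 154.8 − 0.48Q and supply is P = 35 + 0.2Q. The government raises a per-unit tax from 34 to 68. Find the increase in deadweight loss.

2550

Competitive equilibrium: 154.8 − 0.48Q = 35 + 0.2Q → Q* = 176.1765, P* = 70.2353.
For a per-unit tax t: ΔQ = t/0.68, so DWL = ½·t·(t/0.68) = t²/1.36.
At t = 34: DWL = 850. At t = 68: DWL = 3400.
Increase = 3400 − 850 = 2550.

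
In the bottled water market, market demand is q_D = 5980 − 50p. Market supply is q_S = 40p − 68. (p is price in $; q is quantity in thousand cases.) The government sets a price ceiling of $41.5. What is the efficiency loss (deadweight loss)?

$23777.64 thousand

In inverse form: demand p = 119.6 − 0.02q, supply p = 1.7 + 0.025q.
Competitive equilibrium: 119.6 − 0.02q = 1.7 + 0.025q → q* = 2620, p* = 67.2.
At the ceiling p = 41.5, quantity supplied = (41.5 − 1.7)/0.025 = 1592.
Willingness to pay at q' = 1592: 119.6 − 0.02·1592 = 87.76.
Δq = 2620 − 1592 = 1028; wedge = 87.76 − 41.5 = 46.26.
The triangle = ½ × 1028 × 46.26 = $23777.64 thousand.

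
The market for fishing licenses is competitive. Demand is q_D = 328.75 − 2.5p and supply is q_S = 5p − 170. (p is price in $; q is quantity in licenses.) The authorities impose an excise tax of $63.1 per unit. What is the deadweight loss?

In inverse form: demand p = 131.5 − 0.4q, supply p = 34 + 0.2q.
Competitive equilibrium: 131.5 − 0.4q = 34 + 0.2q → q* = 162.5, p* = 66.5.
With the tax, the buyer price exceeds the seller price by 63.1: (131.5 − 0.4q) − (34 + 0.2q) = 63.1 → q' = 57.3333.
Δq = 162.5 − 57.3333 = 105.1667; the wedge equals the tax, 63.1.
DWL = ½ × 105.1667 × 63.1 = $3318.01.

$3318.01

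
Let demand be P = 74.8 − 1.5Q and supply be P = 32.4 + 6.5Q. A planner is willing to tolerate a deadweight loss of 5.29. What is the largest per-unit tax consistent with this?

Competitive equilibrium: 74.8 − 1.5Q = 32.4 + 6.5Q → Q* = 5.3, P* = 66.85.
A tax t gives ΔQ = t/8 and wedge t, so DWL = t²/16.
t²/16 = 5.29 → t² = 84.64 → t = 9.2.

9.2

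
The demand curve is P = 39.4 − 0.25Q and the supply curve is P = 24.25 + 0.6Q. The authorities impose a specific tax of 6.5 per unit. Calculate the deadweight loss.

Competitive equilibrium: 39.4 − 0.25Q = 24.25 + 0.6Q → Q* = 17.8235, P* = 34.9441.
With the tax, the buyer price exceeds the seller price by 6.5: (39.4 − 0.25Q) − (24.25 + 0.6Q) = 6.5 → Q' = 10.1765.
ΔQ = 17.8235 − 10.1765 = 7.647; the wedge equals the tax, 6.5.
Welfare loss = ½ × 7.647 × 6.5 = 24.85.

24.85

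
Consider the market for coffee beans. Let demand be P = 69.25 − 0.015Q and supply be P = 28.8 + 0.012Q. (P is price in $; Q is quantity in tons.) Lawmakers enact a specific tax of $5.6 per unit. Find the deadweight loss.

Competitive equilibrium: 69.25 − 0.015Q = 28.8 + 0.012Q → Q* = 1498.1481, P* = 46.7778.
With the tax, the buyer price exceeds the seller price by 5.6: (69.25 − 0.015Q) − (28.8 + 0.012Q) = 5.6 → Q' = 1290.7407.
ΔQ = 1498.1481 − 1290.7407 = 207.4074; the wedge equals the tax, 5.6.
DWL = ½ × 207.4074 × 5.6 = $580.74.

$580.74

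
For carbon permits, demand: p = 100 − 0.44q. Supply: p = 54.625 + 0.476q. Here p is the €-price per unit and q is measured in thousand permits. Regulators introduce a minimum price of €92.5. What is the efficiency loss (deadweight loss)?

€483.48 thousand

Competitive equilibrium: 100 − 0.44q = 54.625 + 0.476q → q* = 49.536, p* = 78.2041.
At the floor p = 92.5, quantity demanded = (100 − 92.5)/0.44 = 17.0455.
Sellers' marginal cost at q' = 17.0455: 54.625 + 0.476·17.0455 = 62.7387.
Δq = 49.536 − 17.0455 = 32.4905; wedge = 92.5 − 62.7387 = 29.7613.
DWL = ½ × 32.4905 × 29.7613 = €483.48 thousand.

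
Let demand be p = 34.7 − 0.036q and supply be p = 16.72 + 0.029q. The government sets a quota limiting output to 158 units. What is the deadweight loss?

Competitive equilibrium: 34.7 − 0.036q = 16.72 + 0.029q → q* = 276.6154, p* = 24.7418.
At q = 158: demand price = 34.7 − 0.036·158 = 29.012; supply price = 16.72 + 0.029·158 = 21.302.
Δq = 276.6154 − 158 = 118.6154; wedge = 29.012 − 21.302 = 7.71.
Deadweight loss = ½ × 118.6154 × 7.71 = 457.26.

457.26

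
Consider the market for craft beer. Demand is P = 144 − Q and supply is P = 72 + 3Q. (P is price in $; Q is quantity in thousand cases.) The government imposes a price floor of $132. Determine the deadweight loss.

Competitive equilibrium: 144 − Q = 72 + 3Q → Q* = 18, P* = 126.
At the floor P = 132, quantity demanded = (144 − 132)/1 = 12.
Sellers' marginal cost at Q' = 12: 72 + 3·12 = 108.
ΔQ = 18 − 12 = 6; wedge = 132 − 108 = 24.
Deadweight loss = ½ × 6 × 24 = $72 thousand.

$72 thousand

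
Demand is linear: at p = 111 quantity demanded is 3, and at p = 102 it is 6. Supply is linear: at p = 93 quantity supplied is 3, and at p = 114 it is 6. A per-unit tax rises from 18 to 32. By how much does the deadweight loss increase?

Demand slope = (102 − 111)/(6 − 3) = −3, so p = 120 − 3q.
Supply slope = (114 − 93)/(6 − 3) = 7, so p = 72 + 7q.
Competitive equilibrium: 120 − 3q = 72 + 7q → q* = 4.8, p* = 105.6.
For a per-unit tax t: Δq = t/10, so DWL = ½·t·(t/10) = t²/20.
At t = 18: DWL = 16.2. At t = 32: DWL = 51.2.
Increase = 51.2 − 16.2 = 35.

35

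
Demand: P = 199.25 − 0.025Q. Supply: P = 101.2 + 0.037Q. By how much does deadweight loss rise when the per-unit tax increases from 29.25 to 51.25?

Competitive equilibrium: 199.25 − 0.025Q = 101.2 + 0.037Q → Q* = 1581.4516, P* = 159.7137.
For a per-unit tax t: ΔQ = t/0.062, so DWL = ½·t·(t/0.062) = t²/0.124.
At t = 29.25: DWL = 6899.698. At t = 51.25: DWL = 21181.956.
Increase = 21181.956 − 6899.698 = 14282.26.

14282.26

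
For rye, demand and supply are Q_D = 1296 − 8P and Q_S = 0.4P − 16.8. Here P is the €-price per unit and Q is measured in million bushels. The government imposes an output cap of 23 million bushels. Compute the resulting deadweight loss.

In inverse form: demand P = 162 − 0.125Q, supply P = 42 + 2.5Q.
Competitive equilibrium: 162 − 0.125Q = 42 + 2.5Q → Q* = 45.7143, P* = 156.2857.
At Q = 23: demand price = 162 − 0.125·23 = 159.125; supply price = 42 + 2.5·23 = 99.5.
ΔQ = 45.7143 − 23 = 22.7143; wedge = 159.125 − 99.5 = 59.625.
The triangle = ½ × 22.7143 × 59.625 = €677.17 million.

€677.17 million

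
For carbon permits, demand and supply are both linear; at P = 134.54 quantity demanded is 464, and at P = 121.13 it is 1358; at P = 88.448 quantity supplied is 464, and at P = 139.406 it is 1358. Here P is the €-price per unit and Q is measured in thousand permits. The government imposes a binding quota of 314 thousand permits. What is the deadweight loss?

Demand slope = (121.13 − 134.54)/(1358 − 464) = −0.015, so P = 141.5 − 0.015Q.
Supply slope = (139.406 − 88.448)/(1358 − 464) = 0.057, so P = 62 + 0.057Q.
Competitive equilibrium: 141.5 − 0.015Q = 62 + 0.057Q → Q* = 1104.16667, P* = 124.9375.
At Q = 314: demand price = 141.5 − 0.015·314 = 136.79; supply price = 62 + 0.057·314 = 79.898.
ΔQ = 1104.16667 − 314 = 790.16667; wedge = 136.79 − 79.898 = 56.892.
The triangle = ½ × 790.16667 × 56.892 = €22477.081 thousand.

€22477.081 thousand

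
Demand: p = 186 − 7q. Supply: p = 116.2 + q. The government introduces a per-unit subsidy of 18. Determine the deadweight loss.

20.25

Competitive equilibrium: 186 − 7q = 116.2 + q → q* = 8.725, p* = 124.925.
The subsidy lowers effective supply by 18: p = 98.2 + q.
New quantity: 186 − 7q = 98.2 + q → q' = 10.975.
Overproduction Δq = 10.975 − 8.725 = 2.25; wedge = subsidy = 18.
Deadweight loss = ½ × 2.25 × 18 = 20.25.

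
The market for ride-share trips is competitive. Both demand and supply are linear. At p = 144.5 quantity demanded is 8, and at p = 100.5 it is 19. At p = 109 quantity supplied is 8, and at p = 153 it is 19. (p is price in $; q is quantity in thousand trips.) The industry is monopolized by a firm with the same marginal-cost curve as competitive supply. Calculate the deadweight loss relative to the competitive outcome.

$68.75 thousand

Demand slope = (100.5 − 144.5)/(19 − 8) = −4, so p = 176.5 − 4q.
Supply slope = (153 − 109)/(19 − 8) = 4, so p = 77 + 4q.
Competitive equilibrium: 176.5 − 4q = 77 + 4q → q* = 12.4375, p* = 126.75.
Marginal revenue: MR = 176.5 − 8q. Set MR = MC: 176.5 − 8q = 77 + 4q → q_m = 8.2917.
Price p_m = 176.5 − 4·8.2917 = 143.3332; MC(q_m) = 77 + 4·8.2917 = 110.1668.
Competitive q* = 12.4375, so Δq = 4.1458; wedge = 143.3332 − 110.1668 = 33.1664.
Welfare loss = ½ × 4.1458 × 33.1664 = $68.75 thousand.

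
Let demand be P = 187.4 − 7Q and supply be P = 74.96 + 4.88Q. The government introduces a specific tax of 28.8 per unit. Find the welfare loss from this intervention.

Competitive equilibrium: 187.4 − 7Q = 74.96 + 4.88Q → Q* = 9.4646, P* = 121.1475.
With the tax, the buyer price exceeds the seller price by 28.8: (187.4 − 7Q) − (74.96 + 4.88Q) = 28.8 → Q' = 7.0404.
ΔQ = 9.4646 − 7.0404 = 2.4242; the wedge equals the tax, 28.8.
DWL = ½ × 2.4242 × 28.8 = 34.91.

34.91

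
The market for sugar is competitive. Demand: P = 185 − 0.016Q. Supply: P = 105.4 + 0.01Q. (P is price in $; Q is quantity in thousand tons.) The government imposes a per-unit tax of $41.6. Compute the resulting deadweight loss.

$33280 thousand

Competitive equilibrium: 185 − 0.016Q = 105.4 + 0.01Q → Q* = 3061.5385, P* = 136.0154.
With the tax, the buyer price exceeds the seller price by 41.6: (185 − 0.016Q) − (105.4 + 0.01Q) = 41.6 → Q' = 1461.5385.
ΔQ = 3061.5385 − 1461.5385 = 1600; the wedge equals the tax, 41.6.
DWL = ½ × 1600 × 41.6 = $33280 thousand.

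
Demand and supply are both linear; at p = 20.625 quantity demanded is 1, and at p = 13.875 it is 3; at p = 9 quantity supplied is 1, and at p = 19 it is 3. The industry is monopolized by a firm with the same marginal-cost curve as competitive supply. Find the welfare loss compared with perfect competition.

1.97

Demand slope = (13.875 − 20.625)/(3 − 1) = −3.375, so p = 24 − 3.375q.
Supply slope = (19 − 9)/(3 − 1) = 5, so p = 4 + 5q.
Competitive equilibrium: 24 − 3.375q = 4 + 5q → q* = 2.3881, p* = 15.9403.
Marginal revenue: MR = 24 − 6.75q. Set MR = MC: 24 − 6.75q = 4 + 5q → q_m = 1.7021.
Price p_m = 24 − 3.375·1.7021 = 18.2554; MC(q_m) = 4 + 5·1.7021 = 12.5105.
Competitive q* = 2.3881, so Δq = 0.686; wedge = 18.2554 − 12.5105 = 5.7449.
DWL = ½ × 0.686 × 5.7449 = 1.97.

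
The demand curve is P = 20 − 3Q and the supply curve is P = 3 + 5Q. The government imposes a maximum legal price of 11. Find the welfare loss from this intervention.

Competitive equilibrium: 20 − 3Q = 3 + 5Q → Q* = 2.125, P* = 13.625.
At the ceiling P = 11, quantity supplied = (11 − 3)/5 = 1.6.
Willingness to pay at Q' = 1.6: 20 − 3·1.6 = 15.2.
ΔQ = 2.125 − 1.6 = 0.525; wedge = 15.2 − 11 = 4.2.
The triangle = ½ × 0.525 × 4.2 = 1.10.

1.10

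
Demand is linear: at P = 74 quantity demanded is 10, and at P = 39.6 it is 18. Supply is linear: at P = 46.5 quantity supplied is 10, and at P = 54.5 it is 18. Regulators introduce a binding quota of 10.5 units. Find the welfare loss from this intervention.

Demand slope = (39.6 − 74)/(18 − 10) = −4.3, so P = 117 − 4.3Q.
Supply slope = (54.5 − 46.5)/(18 − 10) = 1, so P = 36.5 + Q.
Competitive equilibrium: 117 − 4.3Q = 36.5 + Q → Q* = 15.1887, P* = 51.6887.
At Q = 10.5: demand price = 117 − 4.3·10.5 = 71.85; supply price = 36.5 + 1·10.5 = 47.
ΔQ = 15.1887 − 10.5 = 4.6887; wedge = 71.85 − 47 = 24.85.
The triangle = ½ × 4.6887 × 24.85 = 58.26.

58.26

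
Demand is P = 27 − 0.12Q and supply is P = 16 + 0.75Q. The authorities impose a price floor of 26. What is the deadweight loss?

8.08

Competitive equilibrium: 27 − 0.12Q = 16 + 0.75Q → Q* = 12.6437, P* = 25.4828.
At the floor P = 26, quantity demanded = (27 − 26)/0.12 = 8.3333.
Sellers' marginal cost at Q' = 8.3333: 16 + 0.75·8.3333 = 22.25.
ΔQ = 12.6437 − 8.3333 = 4.3104; wedge = 26 − 22.25 = 3.75.
Welfare loss = ½ × 4.3104 × 3.75 = 8.08.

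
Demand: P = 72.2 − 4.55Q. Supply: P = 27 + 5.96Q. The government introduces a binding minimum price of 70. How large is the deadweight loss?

Competitive equilibrium: 72.2 − 4.55Q = 27 + 5.96Q → Q* = 4.3007, P* = 52.632.
At the floor P = 70, quantity demanded = (72.2 − 70)/4.55 = 0.4835.
Sellers' marginal cost at Q' = 0.4835: 27 + 5.96·0.4835 = 29.8817.
ΔQ = 4.3007 − 0.4835 = 3.8172; wedge = 70 − 29.8817 = 40.1183.
The triangle = ½ × 3.8172 × 40.1183 = 76.57.

76.57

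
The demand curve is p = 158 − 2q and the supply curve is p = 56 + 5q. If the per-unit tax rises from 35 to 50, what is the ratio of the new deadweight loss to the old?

2.041

Competitive equilibrium: 158 − 2q = 56 + 5q → q* = 14.5714, p* = 128.8571.
For a per-unit tax t: Δq = t/7, so DWL = ½·t·(t/7) = t²/14.
At t = 35: DWL = 87.5. At t = 50: DWL = 178.571.
Ratio = (50/35)² = 2.041.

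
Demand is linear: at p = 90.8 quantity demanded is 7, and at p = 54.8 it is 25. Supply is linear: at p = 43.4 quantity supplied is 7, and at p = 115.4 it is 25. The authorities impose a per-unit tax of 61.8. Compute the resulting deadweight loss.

Demand slope = (54.8 − 90.8)/(25 − 7) = −2, so p = 104.8 − 2q.
Supply slope = (115.4 − 43.4)/(25 − 7) = 4, so p = 15.4 + 4q.
Competitive equilibrium: 104.8 − 2q = 15.4 + 4q → q* = 14.9, p* = 75.
With the tax, the buyer price exceeds the seller price by 61.8: (104.8 − 2q) − (15.4 + 4q) = 61.8 → q' = 4.6.
Δq = 14.9 − 4.6 = 10.3; the wedge equals the tax, 61.8.
Deadweight loss = ½ × 10.3 × 61.8 = 318.27.

318.27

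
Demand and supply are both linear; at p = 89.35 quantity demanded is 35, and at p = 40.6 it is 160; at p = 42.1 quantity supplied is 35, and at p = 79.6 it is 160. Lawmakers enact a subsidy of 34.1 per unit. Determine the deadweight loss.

842.62

Demand slope = (40.6 − 89.35)/(160 − 35) = −0.39, so p = 103 − 0.39q.
Supply slope = (79.6 − 42.1)/(160 − 35) = 0.3, so p = 31.6 + 0.3q.
Competitive equilibrium: 103 − 0.39q = 31.6 + 0.3q → q* = 103.4783, p* = 62.6435.
The subsidy lowers effective supply by 34.1: p = 0.3q − 2.5.
New quantity: 103 − 0.39q = 0.3q − 2.5 → q' = 152.8986.
Overproduction Δq = 152.8986 − 103.4783 = 49.4203; wedge = subsidy = 34.1.
DWL = ½ × 49.4203 × 34.1 = 842.62.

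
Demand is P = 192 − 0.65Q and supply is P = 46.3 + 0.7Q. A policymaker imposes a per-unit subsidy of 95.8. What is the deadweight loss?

Competitive equilibrium: 192 − 0.65Q = 46.3 + 0.7Q → Q* = 107.9259, P* = 121.8481.
The subsidy lowers effective supply by 95.8: P = 0.7Q − 49.5.
New quantity: 192 − 0.65Q = 0.7Q − 49.5 → Q' = 178.8889.
Overproduction ΔQ = 178.8889 − 107.9259 = 70.963; wedge = subsidy = 95.8.
The triangle = ½ × 70.963 × 95.8 = 3399.13.

3399.13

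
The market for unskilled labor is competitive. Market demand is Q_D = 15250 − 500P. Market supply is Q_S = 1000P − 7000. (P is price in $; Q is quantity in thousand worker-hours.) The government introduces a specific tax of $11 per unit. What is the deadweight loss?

$20166.67 thousand

In inverse form: demand P = 30.5 − 0.002Q, supply P = 7 + 0.001Q.
Competitive equilibrium: 30.5 − 0.002Q = 7 + 0.001Q → Q* = 7833.3333, P* = 14.8333.
With the tax, the buyer price exceeds the seller price by 11: (30.5 − 0.002Q) − (7 + 0.001Q) = 11 → Q' = 4166.6667.
ΔQ = 7833.3333 − 4166.6667 = 3666.6666; the wedge equals the tax, 11.
DWL = ½ × 3666.6666 × 11 = $20166.67 thousand.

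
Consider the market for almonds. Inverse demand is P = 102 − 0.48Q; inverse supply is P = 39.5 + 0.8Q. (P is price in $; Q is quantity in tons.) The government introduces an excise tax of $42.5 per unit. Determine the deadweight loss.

Competitive equilibrium: 102 − 0.48Q = 39.5 + 0.8Q → Q* = 48.8281, P* = 78.5625.
With the tax, the buyer price exceeds the seller price by 42.5: (102 − 0.48Q) − (39.5 + 0.8Q) = 42.5 → Q' = 15.625.
ΔQ = 48.8281 − 15.625 = 33.2031; the wedge equals the tax, 42.5.
Welfare loss = ½ × 33.2031 × 42.5 = $705.57.

$705.57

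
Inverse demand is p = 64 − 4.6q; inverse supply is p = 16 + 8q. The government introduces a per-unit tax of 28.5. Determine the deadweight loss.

Competitive equilibrium: 64 − 4.6q = 16 + 8q → q* = 3.8095, p* = 46.4762.
With the tax, the buyer price exceeds the seller price by 28.5: (64 − 4.6q) − (16 + 8q) = 28.5 → q' = 1.5476.
Δq = 3.8095 − 1.5476 = 2.2619; the wedge equals the tax, 28.5.
The triangle = ½ × 2.2619 × 28.5 = 32.23.

32.23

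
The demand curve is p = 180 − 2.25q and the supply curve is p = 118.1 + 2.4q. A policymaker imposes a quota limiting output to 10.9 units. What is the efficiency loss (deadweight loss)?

Competitive equilibrium: 180 − 2.25q = 118.1 + 2.4q → q* = 13.3118, p* = 150.0484.
At q = 10.9: demand price = 180 − 2.25·10.9 = 155.475; supply price = 118.1 + 2.4·10.9 = 144.26.
Δq = 13.3118 − 10.9 = 2.4118; wedge = 155.475 − 144.26 = 11.215.
The triangle = ½ × 2.4118 × 11.215 = 13.52.

13.52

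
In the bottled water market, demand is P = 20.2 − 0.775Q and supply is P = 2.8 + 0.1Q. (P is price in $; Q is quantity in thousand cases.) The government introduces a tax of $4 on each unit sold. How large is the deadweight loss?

$9.14 thousand

Competitive equilibrium: 20.2 − 0.775Q = 2.8 + 0.1Q → Q* = 19.8857, P* = 4.7886.
With the tax, the buyer price exceeds the seller price by 4: (20.2 − 0.775Q) − (2.8 + 0.1Q) = 4 → Q' = 15.3143.
ΔQ = 19.8857 − 15.3143 = 4.5714; the wedge equals the tax, 4.
DWL = ½ × 4.5714 × 4 = $9.14 thousand.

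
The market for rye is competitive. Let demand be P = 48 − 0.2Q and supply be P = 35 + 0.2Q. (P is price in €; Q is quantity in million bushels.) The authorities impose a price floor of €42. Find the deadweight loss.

Competitive equilibrium: 48 − 0.2Q = 35 + 0.2Q → Q* = 32.5, P* = 41.5.
At the floor P = 42, quantity demanded = (48 − 42)/0.2 = 30.
Sellers' marginal cost at Q' = 30: 35 + 0.2·30 = 41.
ΔQ = 32.5 − 30 = 2.5; wedge = 42 − 41 = 1.
DWL = ½ × 2.5 × 1 = €1.25 million.

€1.25 million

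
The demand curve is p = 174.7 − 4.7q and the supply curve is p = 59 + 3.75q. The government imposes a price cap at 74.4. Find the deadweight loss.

Competitive equilibrium: 174.7 − 4.7q = 59 + 3.75q → q* = 13.6923, p* = 110.3462.
At the ceiling p = 74.4, quantity supplied = (74.4 − 59)/3.75 = 4.1067.
Willingness to pay at q' = 4.1067: 174.7 − 4.7·4.1067 = 155.3985.
Δq = 13.6923 − 4.1067 = 9.5856; wedge = 155.3985 − 74.4 = 80.9985.
DWL = ½ × 9.5856 × 80.9985 = 388.21.

388.21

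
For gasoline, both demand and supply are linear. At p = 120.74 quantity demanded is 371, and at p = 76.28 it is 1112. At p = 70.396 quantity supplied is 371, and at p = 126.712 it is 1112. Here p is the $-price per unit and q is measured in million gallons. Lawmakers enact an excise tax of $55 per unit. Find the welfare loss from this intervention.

$11121.32 million

Demand slope = (76.28 − 120.74)/(1112 − 371) = −0.06, so p = 143 − 0.06q.
Supply slope = (126.712 − 70.396)/(1112 − 371) = 0.076, so p = 42.2 + 0.076q.
Competitive equilibrium: 143 − 0.06q = 42.2 + 0.076q → q* = 741.1765, p* = 98.5294.
With the tax, the buyer price exceeds the seller price by 55: (143 − 0.06q) − (42.2 + 0.076q) = 55 → q' = 336.7647.
Δq = 741.1765 − 336.7647 = 404.4118; the wedge equals the tax, 55.
Welfare loss = ½ × 404.4118 × 55 = $11121.32 million.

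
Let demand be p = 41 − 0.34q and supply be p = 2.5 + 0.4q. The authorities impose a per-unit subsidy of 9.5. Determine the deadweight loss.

60.98

Competitive equilibrium: 41 − 0.34q = 2.5 + 0.4q → q* = 52.027, p* = 23.3108.
The subsidy lowers effective supply by 9.5: p = 0.4q − 7.
New quantity: 41 − 0.34q = 0.4q − 7 → q' = 64.8649.
Overproduction Δq = 64.8649 − 52.027 = 12.8379; wedge = subsidy = 9.5.
Deadweight loss = ½ × 12.8379 × 9.5 = 60.98.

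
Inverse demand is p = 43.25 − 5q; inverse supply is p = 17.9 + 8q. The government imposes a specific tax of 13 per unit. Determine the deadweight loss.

Competitive equilibrium: 43.25 − 5q = 17.9 + 8q → q* = 1.95, p* = 33.5.
With the tax, the buyer price exceeds the seller price by 13: (43.25 − 5q) − (17.9 + 8q) = 13 → q' = 0.95.
Δq = 1.95 − 0.95 = 1; the wedge equals the tax, 13.
Welfare loss = ½ × 1 × 13 = 6.50.

6.50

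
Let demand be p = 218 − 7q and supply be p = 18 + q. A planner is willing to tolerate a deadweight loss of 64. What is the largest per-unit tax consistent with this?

32

Competitive equilibrium: 218 − 7q = 18 + q → q* = 25, p* = 43.
A tax t gives Δq = t/8 and wedge t, so DWL = t²/16.
t²/16 = 64 → t² = 1024 → t = 32.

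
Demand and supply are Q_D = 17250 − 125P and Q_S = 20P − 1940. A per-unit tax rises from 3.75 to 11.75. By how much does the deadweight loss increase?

1068.97

In inverse form: demand P = 138 − 0.008Q, supply P = 97 + 0.05Q.
Competitive equilibrium: 138 − 0.008Q = 97 + 0.05Q → Q* = 706.8966, P* = 132.3448.
For a per-unit tax t: ΔQ = t/0.058, so DWL = ½·t·(t/0.058) = t²/0.116.
At t = 3.75: DWL = 121.228. At t = 11.75: DWL = 1190.194.
Increase = 1190.194 − 121.228 = 1068.97.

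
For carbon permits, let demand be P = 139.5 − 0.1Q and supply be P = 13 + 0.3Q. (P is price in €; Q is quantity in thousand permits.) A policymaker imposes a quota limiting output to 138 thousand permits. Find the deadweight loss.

€6354.61 thousand

Competitive equilibrium: 139.5 − 0.1Q = 13 + 0.3Q → Q* = 316.25, P* = 107.875.
At Q = 138: demand price = 139.5 − 0.1·138 = 125.7; supply price = 13 + 0.3·138 = 54.4.
ΔQ = 316.25 − 138 = 178.25; wedge = 125.7 − 54.4 = 71.3.
Deadweight loss = ½ × 178.25 × 71.3 = €6354.61 thousand.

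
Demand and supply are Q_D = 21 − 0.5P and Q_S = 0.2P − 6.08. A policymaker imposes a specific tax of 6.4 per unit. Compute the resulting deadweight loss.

2.93

In inverse form: demand P = 42 − 2Q, supply P = 30.4 + 5Q.
Competitive equilibrium: 42 − 2Q = 30.4 + 5Q → Q* = 1.6571, P* = 38.6857.
With the tax, the buyer price exceeds the seller price by 6.4: (42 − 2Q) − (30.4 + 5Q) = 6.4 → Q' = 0.7429.
ΔQ = 1.6571 − 0.7429 = 0.9142; the wedge equals the tax, 6.4.
DWL = ½ × 0.9142 × 6.4 = 2.93.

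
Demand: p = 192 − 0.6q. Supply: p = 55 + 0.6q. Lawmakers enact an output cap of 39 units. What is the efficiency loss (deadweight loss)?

Competitive equilibrium: 192 − 0.6q = 55 + 0.6q → q* = 114.1667, p* = 123.5.
At q = 39: demand price = 192 − 0.6·39 = 168.6; supply price = 55 + 0.6·39 = 78.4.
Δq = 114.1667 − 39 = 75.1667; wedge = 168.6 − 78.4 = 90.2.
Welfare loss = ½ × 75.1667 × 90.2 = 3390.02.

3390.02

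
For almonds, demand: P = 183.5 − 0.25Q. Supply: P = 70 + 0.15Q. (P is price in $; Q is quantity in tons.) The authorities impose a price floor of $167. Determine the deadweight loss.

Competitive equilibrium: 183.5 − 0.25Q = 70 + 0.15Q → Q* = 283.75, P* = 112.5625.
At the floor P = 167, quantity demanded = (183.5 − 167)/0.25 = 66.
Sellers' marginal cost at Q' = 66: 70 + 0.15·66 = 79.9.
ΔQ = 283.75 − 66 = 217.75; wedge = 167 − 79.9 = 87.1.
Welfare loss = ½ × 217.75 × 87.1 = $9483.01.

$9483.01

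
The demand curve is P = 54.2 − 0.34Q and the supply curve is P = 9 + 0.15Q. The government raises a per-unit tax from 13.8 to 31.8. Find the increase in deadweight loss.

Competitive equilibrium: 54.2 − 0.34Q = 9 + 0.15Q → Q* = 92.2449, P* = 22.8367.
For a per-unit tax t: ΔQ = t/0.49, so DWL = ½·t·(t/0.49) = t²/0.98.
At t = 13.8: DWL = 194.327. At t = 31.8: DWL = 1031.878.
Increase = 1031.878 − 194.327 = 837.55.

837.55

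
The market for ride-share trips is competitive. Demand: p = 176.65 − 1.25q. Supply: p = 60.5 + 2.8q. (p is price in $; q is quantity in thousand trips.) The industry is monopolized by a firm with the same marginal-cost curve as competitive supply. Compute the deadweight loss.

$92.64 thousand

Competitive equilibrium: 176.65 − 1.25q = 60.5 + 2.8q → q* = 28.679, p* = 140.8012.
Marginal revenue: MR = 176.65 − 2.5q. Set MR = MC: 176.65 − 2.5q = 60.5 + 2.8q → q_m = 21.9151.
Price p_m = 176.65 − 1.25·21.9151 = 149.2561; MC(q_m) = 60.5 + 2.8·21.9151 = 121.8623.
Competitive q* = 28.679, so Δq = 6.7639; wedge = 149.2561 − 121.8623 = 27.3938.
The triangle = ½ × 6.7639 × 27.3938 = $92.64 thousand.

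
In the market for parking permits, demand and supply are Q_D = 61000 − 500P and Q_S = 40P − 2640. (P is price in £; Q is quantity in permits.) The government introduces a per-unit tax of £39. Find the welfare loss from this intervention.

£28166.67

In inverse form: demand P = 122 − 0.002Q, supply P = 66 + 0.025Q.
Competitive equilibrium: 122 − 0.002Q = 66 + 0.025Q → Q* = 2074.0741, P* = 117.8519.
With the tax, the buyer price exceeds the seller price by 39: (122 − 0.002Q) − (66 + 0.025Q) = 39 → Q' = 629.6296.
ΔQ = 2074.0741 − 629.6296 = 1444.4445; the wedge equals the tax, 39.
The triangle = ½ × 1444.4445 × 39 = £28166.67.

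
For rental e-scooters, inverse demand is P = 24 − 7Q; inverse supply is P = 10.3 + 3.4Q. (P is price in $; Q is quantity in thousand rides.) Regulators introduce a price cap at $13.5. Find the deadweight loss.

Competitive equilibrium: 24 − 7Q = 10.3 + 3.4Q → Q* = 1.3173, P* = 14.7788.
At the ceiling P = 13.5, quantity supplied = (13.5 − 10.3)/3.4 = 0.9412.
Willingness to pay at Q' = 0.9412: 24 − 7·0.9412 = 17.4116.
ΔQ = 1.3173 − 0.9412 = 0.3761; wedge = 17.4116 − 13.5 = 3.9116.
Welfare loss = ½ × 0.3761 × 3.9116 = $0.74 thousand.

$0.74 thousand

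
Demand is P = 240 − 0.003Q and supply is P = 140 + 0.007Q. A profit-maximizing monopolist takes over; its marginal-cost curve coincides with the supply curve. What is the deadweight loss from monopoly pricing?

26627.22

Competitive equilibrium: 240 − 0.003Q = 140 + 0.007Q → Q* = 10000, P* = 210.
Marginal revenue: MR = 240 − 0.006Q. Set MR = MC: 240 − 0.006Q = 140 + 0.007Q → Q_m = 7692.307692.
Price P_m = 240 − 0.003·7692.307692 = 216.923077; MC(Q_m) = 140 + 0.007·7692.307692 = 193.846154.
Competitive Q* = 10000, so ΔQ = 2307.692308; wedge = 216.923077 − 193.846154 = 23.076923.
Welfare loss = ½ × 2307.692308 × 23.076923 = 26627.22.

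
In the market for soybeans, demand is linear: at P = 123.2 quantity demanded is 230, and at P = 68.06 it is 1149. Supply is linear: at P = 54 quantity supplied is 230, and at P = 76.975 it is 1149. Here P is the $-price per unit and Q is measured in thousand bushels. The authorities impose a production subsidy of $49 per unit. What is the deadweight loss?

$14123.53 thousand

Demand slope = (68.06 − 123.2)/(1149 − 230) = −0.06, so P = 137 − 0.06Q.
Supply slope = (76.975 − 54)/(1149 − 230) = 0.025, so P = 48.25 + 0.025Q.
Competitive equilibrium: 137 − 0.06Q = 48.25 + 0.025Q → Q* = 1044.1176, P* = 74.3529.
The subsidy lowers effective supply by 49: P = 0.025Q − 0.75.
New quantity: 137 − 0.06Q = 0.025Q − 0.75 → Q' = 1620.5882.
Overproduction ΔQ = 1620.5882 − 1044.1176 = 576.4706; wedge = subsidy = 49.
Deadweight loss = ½ × 576.4706 × 49 = $14123.53 thousand.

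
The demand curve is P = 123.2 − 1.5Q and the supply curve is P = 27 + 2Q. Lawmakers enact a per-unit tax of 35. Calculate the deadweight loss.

Competitive equilibrium: 123.2 − 1.5Q = 27 + 2Q → Q* = 27.4857, P* = 81.9714.
With the tax, the buyer price exceeds the seller price by 35: (123.2 − 1.5Q) − (27 + 2Q) = 35 → Q' = 17.4857.
ΔQ = 27.4857 − 17.4857 = 10; the wedge equals the tax, 35.
The triangle = ½ × 10 × 35 = 175.

175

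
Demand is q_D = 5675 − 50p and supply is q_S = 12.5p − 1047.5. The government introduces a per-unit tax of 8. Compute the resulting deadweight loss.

320

In inverse form: demand p = 113.5 − 0.02q, supply p = 83.8 + 0.08q.
Competitive equilibrium: 113.5 − 0.02q = 83.8 + 0.08q → q* = 297, p* = 107.56.
With the tax, the buyer price exceeds the seller price by 8: (113.5 − 0.02q) − (83.8 + 0.08q) = 8 → q' = 217.
Δq = 297 − 217 = 80; the wedge equals the tax, 8.
Welfare loss = ½ × 80 × 8 = 320.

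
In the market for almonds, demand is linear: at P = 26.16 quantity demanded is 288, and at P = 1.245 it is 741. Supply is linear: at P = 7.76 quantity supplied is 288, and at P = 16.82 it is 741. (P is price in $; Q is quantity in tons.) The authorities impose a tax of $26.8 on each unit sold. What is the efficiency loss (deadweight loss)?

Demand slope = (1.245 − 26.16)/(741 − 288) = −0.055, so P = 42 − 0.055Q.
Supply slope = (16.82 − 7.76)/(741 − 288) = 0.02, so P = 2 + 0.02Q.
Competitive equilibrium: 42 − 0.055Q = 2 + 0.02Q → Q* = 533.3333, P* = 12.6667.
With the tax, the buyer price exceeds the seller price by 26.8: (42 − 0.055Q) − (2 + 0.02Q) = 26.8 → Q' = 176.
ΔQ = 533.3333 − 176 = 357.3333; the wedge equals the tax, 26.8.
Deadweight loss = ½ × 357.3333 × 26.8 = $4788.27.

$4788.27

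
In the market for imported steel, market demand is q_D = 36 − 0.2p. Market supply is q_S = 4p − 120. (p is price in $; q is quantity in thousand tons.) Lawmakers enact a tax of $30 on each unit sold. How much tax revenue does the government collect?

In inverse form: demand p = 180 − 5q, supply p = 30 + 0.25q.
Competitive equilibrium: 180 − 5q = 30 + 0.25q → q* = 28.5714, p* = 37.1429.
With the tax, the buyer price exceeds the seller price by 30: (180 − 5q) − (30 + 0.25q) = 30 → q' = 22.8571.
Tax revenue = 30 × 22.8571 = $685.71 thousand.

$685.71 thousand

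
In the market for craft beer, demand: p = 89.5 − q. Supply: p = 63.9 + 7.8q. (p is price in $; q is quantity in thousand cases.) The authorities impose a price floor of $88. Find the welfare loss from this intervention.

$8.74 thousand

Competitive equilibrium: 89.5 − q = 63.9 + 7.8q → q* = 2.9091, p* = 86.5909.
At the floor p = 88, quantity demanded = (89.5 − 88)/1 = 1.5.
Sellers' marginal cost at q' = 1.5: 63.9 + 7.8·1.5 = 75.6.
Δq = 2.9091 − 1.5 = 1.4091; wedge = 88 − 75.6 = 12.4.
The triangle = ½ × 1.4091 × 12.4 = $8.74 thousand.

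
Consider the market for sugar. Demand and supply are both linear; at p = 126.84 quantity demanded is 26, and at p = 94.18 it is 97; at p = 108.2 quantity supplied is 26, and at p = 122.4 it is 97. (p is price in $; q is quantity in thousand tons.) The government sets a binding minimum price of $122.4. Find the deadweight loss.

$114.05 thousand

Demand slope = (94.18 − 126.84)/(97 − 26) = −0.46, so p = 138.8 − 0.46q.
Supply slope = (122.4 − 108.2)/(97 − 26) = 0.2, so p = 103 + 0.2q.
Competitive equilibrium: 138.8 − 0.46q = 103 + 0.2q → q* = 54.2424, p* = 113.8485.
At the floor p = 122.4, quantity demanded = (138.8 − 122.4)/0.46 = 35.6522.
Sellers' marginal cost at q' = 35.6522: 103 + 0.2·35.6522 = 110.1304.
Δq = 54.2424 − 35.6522 = 18.5902; wedge = 122.4 − 110.1304 = 12.2696.
DWL = ½ × 18.5902 × 12.2696 = $114.05 thousand.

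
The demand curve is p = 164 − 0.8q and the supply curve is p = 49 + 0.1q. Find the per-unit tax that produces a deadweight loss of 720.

36

Competitive equilibrium: 164 − 0.8q = 49 + 0.1q → q* = 127.7778, p* = 61.7778.
A tax t gives Δq = t/0.9 and wedge t, so DWL = t²/1.8.
t²/1.8 = 720 → t² = 1296 → t = 36.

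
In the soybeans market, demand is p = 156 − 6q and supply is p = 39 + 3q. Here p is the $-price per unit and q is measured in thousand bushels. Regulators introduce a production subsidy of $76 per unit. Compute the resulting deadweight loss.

Competitive equilibrium: 156 − 6q = 39 + 3q → q* = 13, p* = 78.
The subsidy lowers effective supply by 76: p = 3q − 37.
New quantity: 156 − 6q = 3q − 37 → q' = 21.4444.
Overproduction Δq = 21.4444 − 13 = 8.4444; wedge = subsidy = 76.
DWL = ½ × 8.4444 × 76 = $320.89 thousand.

$320.89 thousand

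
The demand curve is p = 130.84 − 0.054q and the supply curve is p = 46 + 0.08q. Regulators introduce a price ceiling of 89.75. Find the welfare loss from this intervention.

Competitive equilibrium: 130.84 − 0.054q = 46 + 0.08q → q* = 633.1343, p* = 96.6507.
At the ceiling p = 89.75, quantity supplied = (89.75 − 46)/0.08 = 546.875.
Willingness to pay at q' = 546.875: 130.84 − 0.054·546.875 = 101.3088.
Δq = 633.1343 − 546.875 = 86.2593; wedge = 101.3088 − 89.75 = 11.5588.
DWL = ½ × 86.2593 × 11.5588 = 498.53.

498.53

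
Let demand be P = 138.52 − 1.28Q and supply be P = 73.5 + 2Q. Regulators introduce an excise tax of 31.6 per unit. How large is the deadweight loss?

Competitive equilibrium: 138.52 − 1.28Q = 73.5 + 2Q → Q* = 19.8232, P* = 113.1463.
With the tax, the buyer price exceeds the seller price by 31.6: (138.52 − 1.28Q) − (73.5 + 2Q) = 31.6 → Q' = 10.189.
ΔQ = 19.8232 − 10.189 = 9.6342; the wedge equals the tax, 31.6.
The triangle = ½ × 9.6342 × 31.6 = 152.22.

152.22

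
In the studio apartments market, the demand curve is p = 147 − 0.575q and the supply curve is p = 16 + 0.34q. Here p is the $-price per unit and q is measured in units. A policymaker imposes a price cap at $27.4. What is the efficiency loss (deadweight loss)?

$5499.57

Competitive equilibrium: 147 − 0.575q = 16 + 0.34q → q* = 143.1694, p* = 64.6776.
At the ceiling p = 27.4, quantity supplied = (27.4 − 16)/0.34 = 33.52941.
Willingness to pay at q' = 33.52941: 147 − 0.575·33.52941 = 127.72059.
Δq = 143.1694 − 33.52941 = 109.63999; wedge = 127.72059 − 27.4 = 100.32059.
The triangle = ½ × 109.63999 × 100.32059 = $5499.57.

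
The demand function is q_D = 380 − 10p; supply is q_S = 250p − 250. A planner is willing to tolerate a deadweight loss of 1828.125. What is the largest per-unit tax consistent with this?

19.5

In inverse form: demand p = 38 − 0.1q, supply p = 1 + 0.004q.
Competitive equilibrium: 38 − 0.1q = 1 + 0.004q → q* = 355.7692, p* = 2.4231.
A tax t gives Δq = t/0.104 and wedge t, so DWL = t²/0.208.
t²/0.208 = 1828.125 → t² = 380.25 → t = 19.5.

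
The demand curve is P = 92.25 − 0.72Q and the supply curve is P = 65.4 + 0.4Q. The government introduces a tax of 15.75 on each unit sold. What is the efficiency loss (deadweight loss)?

Competitive equilibrium: 92.25 − 0.72Q = 65.4 + 0.4Q → Q* = 23.9732, P* = 74.9893.
With the tax, the buyer price exceeds the seller price by 15.75: (92.25 − 0.72Q) − (65.4 + 0.4Q) = 15.75 → Q' = 9.9107.
ΔQ = 23.9732 − 9.9107 = 14.0625; the wedge equals the tax, 15.75.
Deadweight loss = ½ × 14.0625 × 15.75 = 110.74.

110.74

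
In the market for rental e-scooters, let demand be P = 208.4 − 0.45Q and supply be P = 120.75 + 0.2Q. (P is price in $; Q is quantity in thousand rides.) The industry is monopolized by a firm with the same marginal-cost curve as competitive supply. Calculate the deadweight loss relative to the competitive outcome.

$989.01 thousand

Competitive equilibrium: 208.4 − 0.45Q = 120.75 + 0.2Q → Q* = 134.8462, P* = 147.7192.
Marginal revenue: MR = 208.4 − 0.9Q. Set MR = MC: 208.4 − 0.9Q = 120.75 + 0.2Q → Q_m = 79.6818.
Price P_m = 208.4 − 0.45·79.6818 = 172.5432; MC(Q_m) = 120.75 + 0.2·79.6818 = 136.6864.
Competitive Q* = 134.8462, so ΔQ = 55.1644; wedge = 172.5432 − 136.6864 = 35.8568.
Welfare loss = ½ × 55.1644 × 35.8568 = $989.01 thousand.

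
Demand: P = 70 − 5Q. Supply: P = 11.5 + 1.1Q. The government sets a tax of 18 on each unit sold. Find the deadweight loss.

26.56

Competitive equilibrium: 70 − 5Q = 11.5 + 1.1Q → Q* = 9.5902, P* = 22.0492.
With the tax, the buyer price exceeds the seller price by 18: (70 − 5Q) − (11.5 + 1.1Q) = 18 → Q' = 6.6393.
ΔQ = 9.5902 − 6.6393 = 2.9509; the wedge equals the tax, 18.
Deadweight loss = ½ × 2.9509 × 18 = 26.56.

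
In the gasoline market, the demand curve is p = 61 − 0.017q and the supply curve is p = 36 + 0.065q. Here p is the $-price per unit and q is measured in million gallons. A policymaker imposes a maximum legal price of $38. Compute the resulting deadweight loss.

Competitive equilibrium: 61 − 0.017q = 36 + 0.065q → q* = 304.878, p* = 55.8171.
At the ceiling p = 38, quantity supplied = (38 − 36)/0.065 = 30.7692.
Willingness to pay at q' = 30.7692: 61 − 0.017·30.7692 = 60.4769.
Δq = 304.878 − 30.7692 = 274.1088; wedge = 60.4769 − 38 = 22.4769.
Deadweight loss = ½ × 274.1088 × 22.4769 = $3080.56 million.

$3080.56 million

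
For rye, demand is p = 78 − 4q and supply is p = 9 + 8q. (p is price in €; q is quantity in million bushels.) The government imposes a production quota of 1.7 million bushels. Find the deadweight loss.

€98.415 million

Competitive equilibrium: 78 − 4q = 9 + 8q → q* = 5.75, p* = 55.
At q = 1.7: demand price = 78 − 4·1.7 = 71.2; supply price = 9 + 8·1.7 = 22.6.
Δq = 5.75 − 1.7 = 4.05; wedge = 71.2 − 22.6 = 48.6.
The triangle = ½ × 4.05 × 48.6 = €98.415 million.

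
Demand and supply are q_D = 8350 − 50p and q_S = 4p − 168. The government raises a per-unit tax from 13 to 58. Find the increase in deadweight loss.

In inverse form: demand p = 167 − 0.02q, supply p = 42 + 0.25q.
Competitive equilibrium: 167 − 0.02q = 42 + 0.25q → q* = 462.963, p* = 157.7407.
For a per-unit tax t: Δq = t/0.27, so DWL = ½·t·(t/0.27) = t²/0.54.
At t = 13: DWL = 312.963. At t = 58: DWL = 6229.63.
Increase = 6229.63 − 312.963 = 5916.67.

5916.67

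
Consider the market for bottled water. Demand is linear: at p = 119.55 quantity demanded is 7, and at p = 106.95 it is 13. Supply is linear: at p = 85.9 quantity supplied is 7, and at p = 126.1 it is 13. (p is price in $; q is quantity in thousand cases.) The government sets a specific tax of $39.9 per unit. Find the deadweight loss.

$90.46 thousand

Demand slope = (106.95 − 119.55)/(13 − 7) = −2.1, so p = 134.25 − 2.1q.
Supply slope = (126.1 − 85.9)/(13 − 7) = 6.7, so p = 39 + 6.7q.
Competitive equilibrium: 134.25 − 2.1q = 39 + 6.7q → q* = 10.8239, p* = 111.5199.
With the tax, the buyer price exceeds the seller price by 39.9: (134.25 − 2.1q) − (39 + 6.7q) = 39.9 → q' = 6.2898.
Δq = 10.8239 − 6.2898 = 4.5341; the wedge equals the tax, 39.9.
Deadweight loss = ½ × 4.5341 × 39.9 = $90.46 thousand.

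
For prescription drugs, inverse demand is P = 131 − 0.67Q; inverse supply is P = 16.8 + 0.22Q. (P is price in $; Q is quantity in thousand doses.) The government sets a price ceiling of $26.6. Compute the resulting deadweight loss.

$3122.69 thousand

Competitive equilibrium: 131 − 0.67Q = 16.8 + 0.22Q → Q* = 128.31461, P* = 45.02921.
At the ceiling P = 26.6, quantity supplied = (26.6 − 16.8)/0.22 = 44.54545.
Willingness to pay at Q' = 44.54545: 131 − 0.67·44.54545 = 101.15455.
ΔQ = 128.31461 − 44.54545 = 83.76916; wedge = 101.15455 − 26.6 = 74.55455.
Deadweight loss = ½ × 83.76916 × 74.55455 = $3122.69 thousand.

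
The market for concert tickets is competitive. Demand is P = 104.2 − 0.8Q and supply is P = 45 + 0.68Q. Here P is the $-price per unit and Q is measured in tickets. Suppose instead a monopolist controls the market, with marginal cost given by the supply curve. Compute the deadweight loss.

$145.77

Competitive equilibrium: 104.2 − 0.8Q = 45 + 0.68Q → Q* = 40, P* = 72.2.
Marginal revenue: MR = 104.2 − 1.6Q. Set MR = MC: 104.2 − 1.6Q = 45 + 0.68Q → Q_m = 25.9649.
Price P_m = 104.2 − 0.8·25.9649 = 83.4281; MC(Q_m) = 45 + 0.68·25.9649 = 62.6561.
Competitive Q* = 40, so ΔQ = 14.0351; wedge = 83.4281 − 62.6561 = 20.772.
DWL = ½ × 14.0351 × 20.772 = $145.77.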